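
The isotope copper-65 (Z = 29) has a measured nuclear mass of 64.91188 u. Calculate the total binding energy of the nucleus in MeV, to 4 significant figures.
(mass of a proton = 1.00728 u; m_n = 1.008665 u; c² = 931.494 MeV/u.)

569.3 MeV

The nucleus contains 29 protons and 65 − 29 = 36 neutrons.
Σm = 29·m_p + 36·m_n = 29.21112 + 36.311940 = 65.523060 u
Δm = 65.523060 − 64.91188 = 0.611180 u
E_B = 0.611180 × 931.494 = 569.311 MeV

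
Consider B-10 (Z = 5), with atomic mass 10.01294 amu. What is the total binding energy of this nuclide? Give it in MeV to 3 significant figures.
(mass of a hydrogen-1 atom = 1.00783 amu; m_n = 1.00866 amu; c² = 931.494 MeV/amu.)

64.7 MeV

With 5 protons and 5 neutrons (A = 10):
Σm = 5·m(¹H) + 5·m_n = 5.03915 + 5.04330 = 10.08245 amu
Mass defect Δm = 10.08245 − 10.01294 = 0.06951 amu
E_B = 0.06951 × 931.494 = 64.7481 MeV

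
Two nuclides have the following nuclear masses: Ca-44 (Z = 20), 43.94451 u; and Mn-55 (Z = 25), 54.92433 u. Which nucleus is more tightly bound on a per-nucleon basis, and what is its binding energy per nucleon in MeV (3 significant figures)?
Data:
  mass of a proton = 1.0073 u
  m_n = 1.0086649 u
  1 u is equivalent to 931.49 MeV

Mn-55; 8.77 MeV/nucleon

Ca-44: Σm = 20(1.0073) + 24(1.0086649) = 44.3539576 u; Δm = 0.4094476 u; E_B = 381.40 MeV; E_B/A = 8.668 MeV
Mn-55: Σm = 25(1.0073) + 30(1.0086649) = 55.4424470 u; Δm = 0.5181170 u; E_B = 482.62 MeV; E_B/A = 8.7749 MeV
Mn-55 has the higher binding energy per nucleon, so it is the more tightly bound nucleus.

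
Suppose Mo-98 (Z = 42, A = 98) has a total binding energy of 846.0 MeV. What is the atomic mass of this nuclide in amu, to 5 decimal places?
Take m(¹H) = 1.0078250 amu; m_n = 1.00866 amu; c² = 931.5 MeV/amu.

Mass defect = 846.0 MeV / (931.5 MeV/amu) = 0.9082126 amu
Constituent mass = 42(1.0078250) + 56(1.00866) = 98.8136100 amu
Atomic mass = 98.8136100 − 0.9082126 = 97.9053974 amu ≈ 97.90540 amu (to 5 decimal places)

97.90540 amu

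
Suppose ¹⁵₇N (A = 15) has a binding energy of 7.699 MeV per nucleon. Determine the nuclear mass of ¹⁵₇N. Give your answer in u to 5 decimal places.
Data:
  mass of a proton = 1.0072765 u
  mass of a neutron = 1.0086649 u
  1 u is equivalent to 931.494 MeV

14.99628 u

Total binding energy = 15 × 7.699 = 115.485 MeV
Mass defect = 115.485 MeV / (931.494 MeV/u) = 0.1239783 u
Constituent mass = 7(1.0072765) + 8(1.0086649) = 15.1202547 u
Nuclear mass = 15.1202547 − 0.1239783 = 14.9962764 u ≈ 14.99628 u (to 5 decimal places)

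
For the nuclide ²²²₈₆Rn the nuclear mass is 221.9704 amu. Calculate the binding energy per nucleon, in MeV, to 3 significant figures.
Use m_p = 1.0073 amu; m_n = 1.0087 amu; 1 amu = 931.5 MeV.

Σm = 86·m_p + 136·m_n = 86.6278 + 137.1832 = 223.8110 amu
Δm = 223.8110 − 221.9704 = 1.8406 amu
E_B = 1.8406 × 931.5 = 1714.52 MeV
Dividing by A = 222 gives 7.723 MeV per nucleon.

7.72 MeV/nucleon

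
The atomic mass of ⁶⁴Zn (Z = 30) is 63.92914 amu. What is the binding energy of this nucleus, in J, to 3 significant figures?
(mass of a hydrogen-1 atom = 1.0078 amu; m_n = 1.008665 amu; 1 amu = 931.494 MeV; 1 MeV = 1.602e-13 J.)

The nucleus contains 30 protons and 64 − 30 = 34 neutrons.
Total constituent mass: 30 × 1.0078 + 34 × 1.008665 = 64.528610 amu
The mass defect is 64.528610 − 63.92914 = 0.599470 amu.
E_B = 0.599470 × 931.494 = 558.403 MeV
In joules: 558.403 MeV × 1.602e-13 J/MeV = 8.9456e-11 J

8.95e-11 J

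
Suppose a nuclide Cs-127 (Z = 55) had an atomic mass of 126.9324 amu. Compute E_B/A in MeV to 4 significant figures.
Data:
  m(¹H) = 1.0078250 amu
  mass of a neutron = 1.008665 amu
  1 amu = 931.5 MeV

With 55 protons and 72 neutrons (A = 127):
Total constituent mass: 55 × 1.0078250 + 72 × 1.008665 = 128.0542550 amu
Δm = 128.0542550 − 126.9324 = 1.1218550 amu
Binding energy = Δm·c² = 1.1218550 × 931.5 MeV/amu = 1045.01 MeV
BE/A = 1045.01 MeV / 127 = 8.228 MeV/nucleon

8.228 MeV/nucleon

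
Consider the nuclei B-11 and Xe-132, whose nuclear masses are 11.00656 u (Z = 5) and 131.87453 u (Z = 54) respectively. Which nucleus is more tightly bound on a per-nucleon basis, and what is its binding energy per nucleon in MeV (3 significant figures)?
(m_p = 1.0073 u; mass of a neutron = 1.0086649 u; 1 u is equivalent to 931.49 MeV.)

Xe-132; 8.44 MeV/nucleon

B-11: Σm = 5(1.0073) + 6(1.0086649) = 11.0884894 u; Δm = 0.0819294 u; E_B = 76.316 MeV; E_B/A = 6.938 MeV
Xe-132: Σm = 54(1.0073) + 78(1.0086649) = 133.0700622 u; Δm = 1.1955322 u; E_B = 1113.63 MeV; E_B/A = 8.437 MeV
Xe-132 has the higher binding energy per nucleon, so it is the more tightly bound nucleus.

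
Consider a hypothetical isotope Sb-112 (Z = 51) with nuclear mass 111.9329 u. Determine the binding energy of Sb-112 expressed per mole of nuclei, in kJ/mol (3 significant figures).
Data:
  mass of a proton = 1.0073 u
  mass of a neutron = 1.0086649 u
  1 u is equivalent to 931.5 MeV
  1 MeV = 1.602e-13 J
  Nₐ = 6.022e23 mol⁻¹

Σm = 51·m_p + 61·m_n = 51.3723 + 61.5285589 = 112.9008589 u
Δm = 112.9008589 − 111.9329 = 0.9679589 u
Converting to energy: 0.9679589 u × 931.5 MeV/u = 901.654 MeV
Per nucleus in joules: 901.654 MeV × 1.602e-13 J/MeV = 1.4444e-10 J
Per mole: 1.4444e-10 J × 6.022e23 mol⁻¹ = 8.6982e+13 J/mol

8.70e+10 kJ/mol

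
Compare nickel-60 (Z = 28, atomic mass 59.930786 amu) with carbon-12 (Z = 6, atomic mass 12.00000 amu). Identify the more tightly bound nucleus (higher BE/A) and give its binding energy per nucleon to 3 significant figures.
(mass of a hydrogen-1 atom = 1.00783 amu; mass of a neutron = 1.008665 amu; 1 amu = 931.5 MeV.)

nickel-60: Σm = 28(1.00783) + 32(1.008665) = 60.496520 amu; Δm = 0.565734 amu; E_B = 526.98 MeV; E_B/A = 8.783 MeV
carbon-12: Σm = 6(1.00783) + 6(1.008665) = 12.098970 amu; Δm = 0.098970 amu; E_B = 92.191 MeV; E_B/A = 7.683 MeV
nickel-60 has the higher binding energy per nucleon, so it is the more tightly bound nucleus.

nickel-60; 8.78 MeV/nucleon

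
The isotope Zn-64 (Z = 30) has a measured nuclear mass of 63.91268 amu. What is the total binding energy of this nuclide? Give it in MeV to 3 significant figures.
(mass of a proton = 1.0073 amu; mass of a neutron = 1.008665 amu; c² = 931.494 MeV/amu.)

560 MeV

Mass of separated nucleons = 30(1.0073) + 34(1.008665) = 30.2190 + 34.294610 = 64.513610 amu
Δm = 64.513610 − 63.91268 = 0.600930 amu
Binding energy = Δm·c² = 0.600930 × 931.494 MeV/amu = 559.763 MeV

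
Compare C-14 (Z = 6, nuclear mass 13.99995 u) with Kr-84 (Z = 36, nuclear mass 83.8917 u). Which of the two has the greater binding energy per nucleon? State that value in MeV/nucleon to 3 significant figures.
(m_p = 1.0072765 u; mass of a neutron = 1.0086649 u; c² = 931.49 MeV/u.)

C-14: Σm = 6(1.0072765) + 8(1.0086649) = 14.1129782 u; Δm = 0.1130282 u; E_B = 105.28 MeV; E_B/A = 7.520 MeV
Kr-84: Σm = 36(1.0072765) + 48(1.0086649) = 84.6778692 u; Δm = 0.7861692 u; E_B = 732.31 MeV; E_B/A = 8.718 MeV
Kr-84 has the higher binding energy per nucleon, so it is the more tightly bound nucleus.

Kr-84; 8.72 MeV/nucleon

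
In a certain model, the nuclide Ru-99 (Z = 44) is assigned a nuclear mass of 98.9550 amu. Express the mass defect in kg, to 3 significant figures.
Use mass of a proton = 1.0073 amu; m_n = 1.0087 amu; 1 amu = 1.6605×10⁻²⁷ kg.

1.40e-27 kg

Mass of separated nucleons = 44(1.0073) + 55(1.0087) = 44.3212 + 55.4785 = 99.7997 amu
The mass defect is 99.7997 − 98.9550 = 0.8447 amu.
In SI units: 0.8447 amu × 1.6605×10⁻²⁷ kg/amu = 1.4026e-27 kg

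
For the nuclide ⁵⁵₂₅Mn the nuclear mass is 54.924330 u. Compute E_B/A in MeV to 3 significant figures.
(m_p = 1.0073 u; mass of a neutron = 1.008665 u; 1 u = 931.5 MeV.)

The nucleus contains 25 protons and 55 − 25 = 30 neutrons.
Σm = 25·m_p + 30·m_n = 25.1825 + 30.259950 = 55.442450 u
Δm = 55.442450 − 54.924330 = 0.518120 u
Converting to energy: 0.518120 u × 931.5 MeV/u = 482.629 MeV
Dividing by A = 55 gives 8.775 MeV per nucleon.

8.78 MeV/nucleon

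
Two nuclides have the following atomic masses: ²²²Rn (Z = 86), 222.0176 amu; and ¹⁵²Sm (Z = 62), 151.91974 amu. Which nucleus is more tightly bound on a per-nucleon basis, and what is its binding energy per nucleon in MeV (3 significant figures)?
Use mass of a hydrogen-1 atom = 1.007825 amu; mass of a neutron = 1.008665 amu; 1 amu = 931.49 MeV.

¹⁵²Sm; 8.24 MeV/nucleon

²²²Rn: Σm = 86(1.007825) + 136(1.008665) = 223.851390 amu; Δm = 1.833790 amu; E_B = 1708.16 MeV; E_B/A = 7.694 MeV
¹⁵²Sm: Σm = 62(1.007825) + 90(1.008665) = 153.265000 amu; Δm = 1.345260 amu; E_B = 1253.1 MeV; E_B/A = 8.244 MeV
¹⁵²Sm has the higher binding energy per nucleon, so it is the more tightly bound nucleus.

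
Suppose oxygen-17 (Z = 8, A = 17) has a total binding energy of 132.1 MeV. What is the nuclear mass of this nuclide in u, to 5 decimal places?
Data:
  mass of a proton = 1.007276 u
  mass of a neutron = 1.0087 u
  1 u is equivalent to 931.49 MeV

Mass defect = 132.1 MeV / (931.49 MeV/u) = 0.1418158 u
Constituent mass = 8(1.007276) + 9(1.0087) = 17.136508 u
Nuclear mass = 17.136508 − 0.1418158 = 16.9946922 u ≈ 16.99469 u (to 5 decimal places)

16.99469 u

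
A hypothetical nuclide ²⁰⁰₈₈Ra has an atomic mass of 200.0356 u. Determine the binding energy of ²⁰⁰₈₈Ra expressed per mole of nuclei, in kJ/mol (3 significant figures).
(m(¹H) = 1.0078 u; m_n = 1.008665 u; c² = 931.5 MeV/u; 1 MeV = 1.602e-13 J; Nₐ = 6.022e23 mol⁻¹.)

The nucleus contains 88 protons and 200 − 88 = 112 neutrons.
Total constituent mass: 88 × 1.0078 + 112 × 1.008665 = 201.656880 u
The mass defect is 201.656880 − 200.0356 = 1.621280 u.
E_B = 1.621280 × 931.5 = 1510.22 MeV
Per nucleus in joules: 1510.22 MeV × 1.602e-13 J/MeV = 2.4194e-10 J
Per mole: 2.4194e-10 J × 6.022e23 mol⁻¹ = 1.4570e+14 J/mol

1.46e+11 kJ/mol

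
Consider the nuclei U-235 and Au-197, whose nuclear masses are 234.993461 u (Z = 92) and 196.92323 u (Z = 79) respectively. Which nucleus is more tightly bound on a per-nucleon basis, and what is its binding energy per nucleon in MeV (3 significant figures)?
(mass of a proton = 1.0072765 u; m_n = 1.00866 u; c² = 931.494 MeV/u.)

U-235: Σm = 92(1.0072765) + 143(1.00866) = 236.9078180 u; Δm = 1.9143570 u; E_B = 1783.2 MeV; E_B/A = 7.588 MeV
Au-197: Σm = 79(1.0072765) + 118(1.00866) = 198.5967235 u; Δm = 1.6734935 u; E_B = 1558.8 MeV; E_B/A = 7.913 MeV
Au-197 has the higher binding energy per nucleon, so it is the more tightly bound nucleus.

Au-197; 7.91 MeV/nucleon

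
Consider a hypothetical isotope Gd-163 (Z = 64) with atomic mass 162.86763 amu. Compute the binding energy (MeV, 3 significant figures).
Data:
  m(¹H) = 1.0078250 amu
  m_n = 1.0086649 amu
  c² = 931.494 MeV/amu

1390 MeV

The nucleus contains 64 protons and 163 − 64 = 99 neutrons.
Total constituent mass: 64 × 1.0078250 + 99 × 1.0086649 = 164.3586251 amu
Mass defect Δm = 164.3586251 − 162.86763 = 1.4909951 amu
Binding energy = Δm·c² = 1.4909951 × 931.494 MeV/amu = 1388.85 MeV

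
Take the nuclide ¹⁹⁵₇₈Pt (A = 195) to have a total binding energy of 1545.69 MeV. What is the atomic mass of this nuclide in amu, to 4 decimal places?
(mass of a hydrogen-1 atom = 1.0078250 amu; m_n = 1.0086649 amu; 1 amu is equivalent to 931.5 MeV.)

194.9648 amu

Mass defect = 1545.69 MeV / (931.5 MeV/amu) = 1.659356 amu
Constituent mass = 78(1.0078250) + 117(1.0086649) = 196.6241433 amu
Atomic mass = 196.6241433 − 1.659356 = 194.9647873 amu ≈ 194.9648 amu (to 4 decimal places)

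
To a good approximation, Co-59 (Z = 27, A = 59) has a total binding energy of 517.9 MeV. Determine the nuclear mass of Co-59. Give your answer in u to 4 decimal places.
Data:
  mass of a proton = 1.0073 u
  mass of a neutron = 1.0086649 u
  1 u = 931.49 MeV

58.9184 u

Mass defect = 517.9 MeV / (931.49 MeV/u) = 0.555991 u
Constituent mass = 27(1.0073) + 32(1.0086649) = 59.4743768 u
Nuclear mass = 59.4743768 − 0.555991 = 58.9183858 u ≈ 58.9184 u (to 4 decimal places)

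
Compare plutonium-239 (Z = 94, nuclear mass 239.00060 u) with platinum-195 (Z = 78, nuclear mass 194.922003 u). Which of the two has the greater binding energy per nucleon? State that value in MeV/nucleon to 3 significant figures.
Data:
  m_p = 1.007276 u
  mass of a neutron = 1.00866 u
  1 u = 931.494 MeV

platinum-195; 7.92 MeV/nucleon

plutonium-239: Σm = 94(1.007276) + 145(1.00866) = 240.939644 u; Δm = 1.939044 u; E_B = 1806.2 MeV; E_B/A = 7.557 MeV
platinum-195: Σm = 78(1.007276) + 117(1.00866) = 196.580748 u; Δm = 1.658745 u; E_B = 1545.1 MeV; E_B/A = 7.924 MeV
platinum-195 has the higher binding energy per nucleon, so it is the more tightly bound nucleus.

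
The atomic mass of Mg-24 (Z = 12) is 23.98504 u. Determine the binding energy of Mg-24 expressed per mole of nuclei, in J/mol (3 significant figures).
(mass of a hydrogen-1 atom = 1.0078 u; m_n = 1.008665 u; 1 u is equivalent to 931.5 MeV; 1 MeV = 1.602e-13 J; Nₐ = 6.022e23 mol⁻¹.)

Σm = 12·m(¹H) + 12·m_n = 12.0936 + 12.103980 = 24.197580 u
Δm = 24.197580 − 23.98504 = 0.212540 u
Binding energy = Δm·c² = 0.212540 × 931.5 MeV/u = 197.981 MeV
Per nucleus in joules: 197.981 MeV × 1.602e-13 J/MeV = 3.1717e-11 J
Per mole: 3.1717e-11 J × 6.022e23 mol⁻¹ = 1.9100e+13 J/mol

1.91e+13 J/mol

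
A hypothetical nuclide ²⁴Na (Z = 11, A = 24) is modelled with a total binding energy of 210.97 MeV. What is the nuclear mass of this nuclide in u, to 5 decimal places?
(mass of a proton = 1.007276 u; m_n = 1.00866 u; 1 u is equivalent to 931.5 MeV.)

23.96613 u

Mass defect = 210.97 MeV / (931.5 MeV/u) = 0.2264842 u
Constituent mass = 11(1.007276) + 13(1.00866) = 24.192616 u
Nuclear mass = 24.192616 − 0.2264842 = 23.9661318 u ≈ 23.96613 u (to 5 decimal places)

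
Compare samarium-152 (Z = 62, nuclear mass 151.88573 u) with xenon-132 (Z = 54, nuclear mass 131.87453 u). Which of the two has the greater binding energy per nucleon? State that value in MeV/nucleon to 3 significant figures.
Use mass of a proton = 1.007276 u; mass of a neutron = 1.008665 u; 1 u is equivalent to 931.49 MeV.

xenon-132; 8.43 MeV/nucleon

samarium-152: Σm = 62(1.007276) + 90(1.008665) = 153.230962 u; Δm = 1.345232 u; E_B = 1253.1 MeV; E_B/A = 8.244 MeV
xenon-132: Σm = 54(1.007276) + 78(1.008665) = 133.068774 u; Δm = 1.194244 u; E_B = 1112.4 MeV; E_B/A = 8.427 MeV
xenon-132 has the higher binding energy per nucleon, so it is the more tightly bound nucleus.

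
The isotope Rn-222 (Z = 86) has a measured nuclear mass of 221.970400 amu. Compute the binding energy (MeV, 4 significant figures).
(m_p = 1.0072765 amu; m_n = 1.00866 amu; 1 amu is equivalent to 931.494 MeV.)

1708 MeV

With 86 protons and 136 neutrons (A = 222):
Total constituent mass: 86 × 1.0072765 + 136 × 1.00866 = 223.8035390 amu
Δm = 223.8035390 − 221.970400 = 1.8331390 amu
Converting to energy: 1.8331390 amu × 931.494 MeV/amu = 1707.56 MeV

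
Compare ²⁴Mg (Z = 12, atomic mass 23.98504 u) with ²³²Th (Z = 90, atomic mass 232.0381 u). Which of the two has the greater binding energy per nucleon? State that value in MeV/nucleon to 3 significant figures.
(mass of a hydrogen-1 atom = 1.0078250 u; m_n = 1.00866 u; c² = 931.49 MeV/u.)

²⁴Mg: Σm = 12(1.0078250) + 12(1.00866) = 24.1978200 u; Δm = 0.2127800 u; E_B = 198.20 MeV; E_B/A = 8.258 MeV
²³²Th: Σm = 90(1.0078250) + 142(1.00866) = 233.9339700 u; Δm = 1.8958700 u; E_B = 1766.0 MeV; E_B/A = 7.612 MeV
²⁴Mg has the higher binding energy per nucleon, so it is the more tightly bound nucleus.

²⁴Mg; 8.26 MeV/nucleon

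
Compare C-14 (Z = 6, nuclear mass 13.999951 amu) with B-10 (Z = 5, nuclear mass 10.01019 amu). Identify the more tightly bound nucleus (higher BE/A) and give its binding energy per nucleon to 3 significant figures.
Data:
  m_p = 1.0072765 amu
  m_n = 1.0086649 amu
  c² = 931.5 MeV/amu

C-14: Σm = 6(1.0072765) + 8(1.0086649) = 14.1129782 amu; Δm = 0.1130272 amu; E_B = 105.28 MeV; E_B/A = 7.520 MeV
B-10: Σm = 5(1.0072765) + 5(1.0086649) = 10.0797070 amu; Δm = 0.0695170 amu; E_B = 64.755 MeV; E_B/A = 6.476 MeV
C-14 has the higher binding energy per nucleon, so it is the more tightly bound nucleus.

C-14; 7.52 MeV/nucleon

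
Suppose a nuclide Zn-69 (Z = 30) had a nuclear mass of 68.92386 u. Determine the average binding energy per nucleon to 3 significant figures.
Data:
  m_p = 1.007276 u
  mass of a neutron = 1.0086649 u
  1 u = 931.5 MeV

Σm = 30·m_p + 39·m_n = 30.218280 + 39.3379311 = 69.5562111 u
Δm = 69.5562111 − 68.92386 = 0.6323511 u
E_B = 0.6323511 × 931.5 = 589.035 MeV
Dividing by A = 69 gives 8.537 MeV per nucleon.

8.54 MeV/nucleon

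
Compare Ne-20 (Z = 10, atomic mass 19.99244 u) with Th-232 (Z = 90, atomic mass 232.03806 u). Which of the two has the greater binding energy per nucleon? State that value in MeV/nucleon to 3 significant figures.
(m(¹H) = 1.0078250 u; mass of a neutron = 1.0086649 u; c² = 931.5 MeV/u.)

Ne-20; 8.03 MeV/nucleon

Ne-20: Σm = 10(1.0078250) + 10(1.0086649) = 20.1648990 u; Δm = 0.1724590 u; E_B = 160.646 MeV; E_B/A = 8.032 MeV
Th-232: Σm = 90(1.0078250) + 142(1.0086649) = 233.9346658 u; Δm = 1.8966058 u; E_B = 1766.7 MeV; E_B/A = 7.615 MeV
Ne-20 has the higher binding energy per nucleon, so it is the more tightly bound nucleus.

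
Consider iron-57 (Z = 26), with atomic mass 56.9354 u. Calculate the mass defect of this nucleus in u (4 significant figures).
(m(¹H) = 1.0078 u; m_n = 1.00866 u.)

Σm = 26·m(¹H) + 31·m_n = 26.2028 + 31.26846 = 57.47126 u
The mass defect is 57.47126 − 56.9354 = 0.53586 u.

0.5359 u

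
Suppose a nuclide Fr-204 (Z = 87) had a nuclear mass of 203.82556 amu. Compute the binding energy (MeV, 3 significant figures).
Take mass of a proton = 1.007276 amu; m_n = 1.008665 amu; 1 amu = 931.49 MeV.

1700 MeV

Total constituent mass: 87 × 1.007276 + 117 × 1.008665 = 205.646817 amu
Δm = 205.646817 − 203.82556 = 1.821257 amu
Binding energy = Δm·c² = 1.821257 × 931.49 MeV/amu = 1696.48 MeV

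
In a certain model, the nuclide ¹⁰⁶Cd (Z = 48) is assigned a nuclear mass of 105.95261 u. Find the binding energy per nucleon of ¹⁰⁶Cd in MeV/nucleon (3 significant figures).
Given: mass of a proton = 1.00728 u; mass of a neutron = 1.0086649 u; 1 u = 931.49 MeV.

Σm = 48·m_p + 58·m_n = 48.34944 + 58.5025642 = 106.8520042 u
Δm = 106.8520042 − 105.95261 = 0.8993942 u
Converting to energy: 0.8993942 u × 931.49 MeV/u = 837.777 MeV
BE/A = 837.777 MeV / 106 = 7.904 MeV/nucleon

7.90 MeV/nucleon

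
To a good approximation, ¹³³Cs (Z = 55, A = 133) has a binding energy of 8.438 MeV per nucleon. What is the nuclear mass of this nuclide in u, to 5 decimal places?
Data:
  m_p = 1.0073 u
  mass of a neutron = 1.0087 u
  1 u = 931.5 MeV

132.87532 u

Total binding energy = 133 × 8.438 = 1122.254 MeV
Mass defect = 1122.254 MeV / (931.5 MeV/u) = 1.2047815 u
Constituent mass = 55(1.0073) + 78(1.0087) = 134.0801 u
Nuclear mass = 134.0801 − 1.2047815 = 132.8753185 u ≈ 132.87532 u (to 5 decimal places)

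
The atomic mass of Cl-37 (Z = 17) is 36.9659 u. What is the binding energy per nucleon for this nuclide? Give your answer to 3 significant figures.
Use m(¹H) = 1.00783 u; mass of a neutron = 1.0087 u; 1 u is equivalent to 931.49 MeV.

Z = 17, so N = A − Z = 37 − 17 = 20.
Σm = 17·m(¹H) + 20·m_n = 17.13311 + 20.1740 = 37.30711 u
The mass defect is 37.30711 − 36.9659 = 0.34121 u.
Converting to energy: 0.34121 u × 931.49 MeV/u = 317.834 MeV
Per nucleon: 317.834 / 37 = 8.590 MeV

8.59 MeV/nucleon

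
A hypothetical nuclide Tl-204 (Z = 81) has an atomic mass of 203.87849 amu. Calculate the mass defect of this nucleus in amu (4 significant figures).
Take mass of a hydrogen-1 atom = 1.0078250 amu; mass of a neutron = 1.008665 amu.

1.821 amu

Mass of separated nucleons = 81(1.0078250) + 123(1.008665) = 81.6338250 + 124.065795 = 205.6996200 amu
Δm = 205.6996200 − 203.87849 = 1.8211300 amu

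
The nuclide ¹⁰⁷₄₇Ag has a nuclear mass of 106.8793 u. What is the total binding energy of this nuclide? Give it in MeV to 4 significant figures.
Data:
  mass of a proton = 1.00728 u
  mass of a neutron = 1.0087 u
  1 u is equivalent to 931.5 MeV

917.4 MeV

Z = 47, so N = A − Z = 107 − 47 = 60.
Total constituent mass: 47 × 1.00728 + 60 × 1.0087 = 107.86416 u
Mass defect Δm = 107.86416 − 106.8793 = 0.98486 u
Converting to energy: 0.98486 u × 931.5 MeV/u = 917.397 MeV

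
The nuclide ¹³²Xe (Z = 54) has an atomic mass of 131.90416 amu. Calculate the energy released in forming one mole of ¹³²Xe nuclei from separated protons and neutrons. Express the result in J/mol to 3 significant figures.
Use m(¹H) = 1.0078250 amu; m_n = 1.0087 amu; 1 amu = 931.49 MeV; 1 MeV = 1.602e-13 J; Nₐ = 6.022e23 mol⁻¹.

With 54 protons and 78 neutrons (A = 132):
Σm = 54·m(¹H) + 78·m_n = 54.4225500 + 78.6786 = 133.1011500 amu
The mass defect is 133.1011500 − 131.90416 = 1.1969900 amu.
Converting to energy: 1.1969900 amu × 931.49 MeV/amu = 1114.98 MeV
Per nucleus in joules: 1114.98 MeV × 1.602e-13 J/MeV = 1.7862e-10 J
Per mole: 1.7862e-10 J × 6.022e23 mol⁻¹ = 1.0756e+14 J/mol

1.08e+14 J/mol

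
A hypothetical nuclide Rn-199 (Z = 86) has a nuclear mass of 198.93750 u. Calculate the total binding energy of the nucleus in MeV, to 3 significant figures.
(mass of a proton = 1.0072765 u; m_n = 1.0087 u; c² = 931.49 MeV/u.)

1560 MeV

Z = 86, so N = A − Z = 199 − 86 = 113.
Total constituent mass: 86 × 1.0072765 + 113 × 1.0087 = 200.6088790 u
Mass defect Δm = 200.6088790 − 198.93750 = 1.6713790 u
E_B = 1.6713790 × 931.49 = 1556.87 MeV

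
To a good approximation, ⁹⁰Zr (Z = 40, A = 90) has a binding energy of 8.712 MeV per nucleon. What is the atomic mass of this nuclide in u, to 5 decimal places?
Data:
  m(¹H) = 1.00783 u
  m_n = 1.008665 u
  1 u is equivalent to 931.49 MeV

Total binding energy = 90 × 8.712 = 784.080 MeV
Mass defect = 784.080 MeV / (931.49 MeV/u) = 0.8417482 u
Constituent mass = 40(1.00783) + 50(1.008665) = 90.746450 u
Atomic mass = 90.746450 − 0.8417482 = 89.9047018 u ≈ 89.90470 u (to 5 decimal places)

89.90470 u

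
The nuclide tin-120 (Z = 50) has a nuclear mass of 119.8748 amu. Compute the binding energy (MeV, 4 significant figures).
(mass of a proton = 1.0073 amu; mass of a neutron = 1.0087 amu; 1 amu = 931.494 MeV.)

Z = 50, so N = A − Z = 120 − 50 = 70.
Total constituent mass: 50 × 1.0073 + 70 × 1.0087 = 120.9740 amu
Δm = 120.9740 − 119.8748 = 1.0992 amu
Binding energy = Δm·c² = 1.0992 × 931.494 MeV/amu = 1023.90 MeV

1024 MeV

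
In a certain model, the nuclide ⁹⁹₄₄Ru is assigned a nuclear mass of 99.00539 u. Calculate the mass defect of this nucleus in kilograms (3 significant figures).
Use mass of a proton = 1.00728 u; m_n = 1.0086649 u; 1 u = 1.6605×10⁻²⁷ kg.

With 44 protons and 55 neutrons (A = 99):
Total constituent mass: 44 × 1.00728 + 55 × 1.0086649 = 99.7968895 u
Mass defect Δm = 99.7968895 − 99.00539 = 0.7914995 u
In SI units: 0.7914995 u × 1.6605×10⁻²⁷ kg/u = 1.3143e-27 kg

1.31e-27 kg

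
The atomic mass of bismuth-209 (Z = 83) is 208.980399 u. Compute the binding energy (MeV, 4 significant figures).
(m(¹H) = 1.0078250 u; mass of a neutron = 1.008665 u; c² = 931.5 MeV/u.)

With 83 protons and 126 neutrons (A = 209):
Σm = 83·m(¹H) + 126·m_n = 83.6494750 + 127.091790 = 210.7412650 u
Mass defect Δm = 210.7412650 − 208.980399 = 1.7608660 u
Binding energy = Δm·c² = 1.7608660 × 931.5 MeV/u = 1640.25 MeV

1640 MeV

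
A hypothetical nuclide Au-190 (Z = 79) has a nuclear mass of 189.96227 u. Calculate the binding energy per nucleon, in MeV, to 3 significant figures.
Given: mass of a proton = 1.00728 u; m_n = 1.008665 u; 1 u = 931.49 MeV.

Total constituent mass: 79 × 1.00728 + 111 × 1.008665 = 191.536935 u
Δm = 191.536935 − 189.96227 = 1.574665 u
Converting to energy: 1.574665 u × 931.49 MeV/u = 1466.78 MeV
Per nucleon: 1466.78 / 190 = 7.720 MeV

7.72 MeV/nucleon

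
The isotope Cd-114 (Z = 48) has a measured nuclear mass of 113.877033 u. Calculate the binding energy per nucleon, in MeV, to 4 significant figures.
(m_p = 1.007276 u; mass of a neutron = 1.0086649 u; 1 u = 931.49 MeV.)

Total constituent mass: 48 × 1.007276 + 66 × 1.0086649 = 114.9211314 u
Mass defect Δm = 114.9211314 − 113.877033 = 1.0440984 u
Binding energy = Δm·c² = 1.0440984 × 931.49 MeV/u = 972.567 MeV
BE/A = 972.567 MeV / 114 = 8.531 MeV/nucleon

8.531 MeV/nucleon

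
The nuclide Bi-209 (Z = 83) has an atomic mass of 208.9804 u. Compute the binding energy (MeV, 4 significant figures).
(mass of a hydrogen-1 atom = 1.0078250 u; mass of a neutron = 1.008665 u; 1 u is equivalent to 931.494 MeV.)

Mass of separated nucleons = 83(1.0078250) + 126(1.008665) = 83.6494750 + 127.091790 = 210.7412650 u
Mass defect Δm = 210.7412650 − 208.9804 = 1.7608650 u
Binding energy = Δm·c² = 1.7608650 × 931.494 MeV/u = 1640.24 MeV

1640 MeV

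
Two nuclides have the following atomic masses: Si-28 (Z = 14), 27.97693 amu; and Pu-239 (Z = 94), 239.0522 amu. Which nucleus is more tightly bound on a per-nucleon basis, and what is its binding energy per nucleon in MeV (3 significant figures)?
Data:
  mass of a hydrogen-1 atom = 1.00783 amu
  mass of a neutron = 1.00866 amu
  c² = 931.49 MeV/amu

Si-28; 8.45 MeV/nucleon

Si-28: Σm = 14(1.00783) + 14(1.00866) = 28.23086 amu; Δm = 0.25393 amu; E_B = 236.53 MeV; E_B/A = 8.448 MeV
Pu-239: Σm = 94(1.00783) + 145(1.00866) = 240.99172 amu; Δm = 1.93952 amu; E_B = 1806.6 MeV; E_B/A = 7.559 MeV
Si-28 has the higher binding energy per nucleon, so it is the more tightly bound nucleus.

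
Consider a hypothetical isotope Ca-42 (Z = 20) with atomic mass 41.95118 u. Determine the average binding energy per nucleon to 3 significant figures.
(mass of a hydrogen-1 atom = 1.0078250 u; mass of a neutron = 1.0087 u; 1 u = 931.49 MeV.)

8.80 MeV/nucleon

With 20 protons and 22 neutrons (A = 42):
Total constituent mass: 20 × 1.0078250 + 22 × 1.0087 = 42.3479000 u
Δm = 42.3479000 − 41.95118 = 0.3967200 u
Binding energy = Δm·c² = 0.3967200 × 931.49 MeV/u = 369.541 MeV
BE/A = 369.541 MeV / 42 = 8.799 MeV/nucleon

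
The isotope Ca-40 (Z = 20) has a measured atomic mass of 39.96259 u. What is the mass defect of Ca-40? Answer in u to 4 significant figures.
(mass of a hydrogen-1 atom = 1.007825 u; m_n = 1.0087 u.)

0.3679 u

The nucleus contains 20 protons and 40 − 20 = 20 neutrons.
Total constituent mass: 20 × 1.007825 + 20 × 1.0087 = 40.330500 u
Δm = 40.330500 − 39.96259 = 0.367910 u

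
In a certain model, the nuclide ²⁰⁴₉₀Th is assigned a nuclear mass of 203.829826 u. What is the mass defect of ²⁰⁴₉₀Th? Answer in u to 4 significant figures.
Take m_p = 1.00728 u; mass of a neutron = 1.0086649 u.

Σm = 90·m_p + 114·m_n = 90.65520 + 114.9877986 = 205.6429986 u
The mass defect is 205.6429986 − 203.829826 = 1.8131726 u.

1.813 u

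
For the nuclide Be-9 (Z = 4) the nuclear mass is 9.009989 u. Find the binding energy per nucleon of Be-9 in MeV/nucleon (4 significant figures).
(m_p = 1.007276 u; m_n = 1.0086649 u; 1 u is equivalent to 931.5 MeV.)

6.462 MeV/nucleon

Total constituent mass: 4 × 1.007276 + 5 × 1.0086649 = 9.0724285 u
Mass defect Δm = 9.0724285 − 9.009989 = 0.0624395 u
E_B = 0.0624395 × 931.5 = 58.1624 MeV
Dividing by A = 9 gives 6.462 MeV per nucleon.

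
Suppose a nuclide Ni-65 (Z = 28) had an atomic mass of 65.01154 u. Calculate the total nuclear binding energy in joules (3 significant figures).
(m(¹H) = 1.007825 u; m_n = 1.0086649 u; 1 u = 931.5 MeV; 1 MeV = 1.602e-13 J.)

7.88e-11 J

The nucleus contains 28 protons and 65 − 28 = 37 neutrons.
Total constituent mass: 28 × 1.007825 + 37 × 1.0086649 = 65.5397013 u
Δm = 65.5397013 − 65.01154 = 0.5281613 u
E_B = 0.5281613 × 931.5 = 491.982 MeV
In joules: 491.982 MeV × 1.602e-13 J/MeV = 7.8816e-11 J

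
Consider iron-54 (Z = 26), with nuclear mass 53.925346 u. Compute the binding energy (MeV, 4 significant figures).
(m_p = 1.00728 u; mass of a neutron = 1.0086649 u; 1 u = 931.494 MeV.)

471.8 MeV

Z = 26, so N = A − Z = 54 − 26 = 28.
Σm = 26·m_p + 28·m_n = 26.18928 + 28.2426172 = 54.4318972 u
The mass defect is 54.4318972 − 53.925346 = 0.5065512 u.
Binding energy = Δm·c² = 0.5065512 × 931.494 MeV/u = 471.849 MeV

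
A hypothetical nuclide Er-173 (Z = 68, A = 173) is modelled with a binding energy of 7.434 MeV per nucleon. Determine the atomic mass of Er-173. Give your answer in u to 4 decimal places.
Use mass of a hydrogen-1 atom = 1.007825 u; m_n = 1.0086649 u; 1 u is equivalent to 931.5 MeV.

Total binding energy = 173 × 7.434 = 1286.082 MeV
Mass defect = 1286.082 MeV / (931.5 MeV/u) = 1.380657 u
Constituent mass = 68(1.007825) + 105(1.0086649) = 174.4419145 u
Atomic mass = 174.4419145 − 1.380657 = 173.0612575 u ≈ 173.0613 u (to 4 decimal places)

173.0613 u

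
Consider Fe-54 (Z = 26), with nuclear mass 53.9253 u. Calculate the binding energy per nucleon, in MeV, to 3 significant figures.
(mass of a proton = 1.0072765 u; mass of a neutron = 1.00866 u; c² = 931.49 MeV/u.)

The nucleus contains 26 protons and 54 − 26 = 28 neutrons.
Mass of separated nucleons = 26(1.0072765) + 28(1.00866) = 26.1891890 + 28.24248 = 54.4316690 u
Mass defect Δm = 54.4316690 − 53.9253 = 0.5063690 u
Binding energy = Δm·c² = 0.5063690 × 931.49 MeV/u = 471.678 MeV
Dividing by A = 54 gives 8.7348 MeV per nucleon.

8.73 MeV/nucleon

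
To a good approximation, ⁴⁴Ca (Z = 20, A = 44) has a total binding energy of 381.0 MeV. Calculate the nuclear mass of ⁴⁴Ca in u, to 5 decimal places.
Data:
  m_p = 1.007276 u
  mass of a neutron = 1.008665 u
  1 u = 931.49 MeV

43.94446 u

Mass defect = 381.0 MeV / (931.49 MeV/u) = 0.4090221 u
Constituent mass = 20(1.007276) + 24(1.008665) = 44.353480 u
Nuclear mass = 44.353480 − 0.4090221 = 43.9444579 u ≈ 43.94446 u (to 5 decimal places)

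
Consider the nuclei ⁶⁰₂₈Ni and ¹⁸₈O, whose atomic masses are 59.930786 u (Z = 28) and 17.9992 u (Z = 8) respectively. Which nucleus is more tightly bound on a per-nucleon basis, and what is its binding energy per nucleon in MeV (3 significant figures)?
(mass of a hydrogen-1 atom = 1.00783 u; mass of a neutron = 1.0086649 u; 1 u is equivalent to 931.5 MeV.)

⁶⁰₂₈Ni: Σm = 28(1.00783) + 32(1.0086649) = 60.4965168 u; Δm = 0.5657308 u; E_B = 526.98 MeV; E_B/A = 8.783 MeV
¹⁸₈O: Σm = 8(1.00783) + 10(1.0086649) = 18.1492890 u; Δm = 0.1500890 u; E_B = 139.81 MeV; E_B/A = 7.767 MeV
⁶⁰₂₈Ni has the higher binding energy per nucleon, so it is the more tightly bound nucleus.

⁶⁰₂₈Ni; 8.78 MeV/nucleon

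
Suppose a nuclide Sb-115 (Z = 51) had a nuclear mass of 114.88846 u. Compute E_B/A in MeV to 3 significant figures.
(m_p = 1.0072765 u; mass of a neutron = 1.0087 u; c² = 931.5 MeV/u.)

With 51 protons and 64 neutrons (A = 115):
Σm = 51·m_p + 64·m_n = 51.3711015 + 64.5568 = 115.9279015 u
The mass defect is 115.9279015 − 114.88846 = 1.0394415 u.
Binding energy = Δm·c² = 1.0394415 × 931.5 MeV/u = 968.240 MeV
Per nucleon: 968.240 / 115 = 8.419 MeV

8.42 MeV/nucleon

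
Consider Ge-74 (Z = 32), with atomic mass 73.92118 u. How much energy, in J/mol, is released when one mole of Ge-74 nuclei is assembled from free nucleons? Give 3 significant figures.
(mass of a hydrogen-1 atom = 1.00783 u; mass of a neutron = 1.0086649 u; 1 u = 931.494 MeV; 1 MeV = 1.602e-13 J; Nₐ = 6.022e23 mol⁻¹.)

Σm = 32·m(¹H) + 42·m_n = 32.25056 + 42.3639258 = 74.6144858 u
The mass defect is 74.6144858 − 73.92118 = 0.6933058 u.
E_B = 0.6933058 × 931.494 = 645.810 MeV
Per nucleus in joules: 645.810 MeV × 1.602e-13 J/MeV = 1.0346e-10 J
Per mole: 1.0346e-10 J × 6.022e23 mol⁻¹ = 6.2304e+13 J/mol

6.23e+13 J/mol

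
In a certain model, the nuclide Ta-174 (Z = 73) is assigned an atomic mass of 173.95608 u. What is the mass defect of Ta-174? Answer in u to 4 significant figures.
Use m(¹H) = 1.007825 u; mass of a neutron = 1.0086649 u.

Σm = 73·m(¹H) + 101·m_n = 73.571225 + 101.8751549 = 175.4463799 u
Δm = 175.4463799 − 173.95608 = 1.4902999 u

1.490 u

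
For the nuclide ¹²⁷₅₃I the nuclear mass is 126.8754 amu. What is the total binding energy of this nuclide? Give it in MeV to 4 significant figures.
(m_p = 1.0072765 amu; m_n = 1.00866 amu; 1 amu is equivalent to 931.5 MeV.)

The nucleus contains 53 protons and 127 − 53 = 74 neutrons.
Σm = 53·m_p + 74·m_n = 53.3856545 + 74.64084 = 128.0264945 amu
The mass defect is 128.0264945 − 126.8754 = 1.1510945 amu.
Binding energy = Δm·c² = 1.1510945 × 931.5 MeV/amu = 1072.24 MeV

1072 MeV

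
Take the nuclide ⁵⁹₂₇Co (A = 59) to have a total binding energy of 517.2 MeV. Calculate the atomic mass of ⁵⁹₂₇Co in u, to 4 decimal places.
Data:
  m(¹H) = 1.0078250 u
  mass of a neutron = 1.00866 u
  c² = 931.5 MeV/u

58.9332 u

Mass defect = 517.2 MeV / (931.5 MeV/u) = 0.555233 u
Constituent mass = 27(1.0078250) + 32(1.00866) = 59.4883950 u
Atomic mass = 59.4883950 − 0.555233 = 58.9331620 u ≈ 58.9332 u (to 4 decimal places)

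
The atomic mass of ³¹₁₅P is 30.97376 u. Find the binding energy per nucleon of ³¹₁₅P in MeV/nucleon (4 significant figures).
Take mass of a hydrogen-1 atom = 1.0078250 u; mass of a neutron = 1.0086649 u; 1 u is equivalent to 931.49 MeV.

With 15 protons and 16 neutrons (A = 31):
Mass of separated nucleons = 15(1.0078250) + 16(1.0086649) = 15.1173750 + 16.1386384 = 31.2560134 u
Mass defect Δm = 31.2560134 − 30.97376 = 0.2822534 u
E_B = 0.2822534 × 931.49 = 262.916 MeV
Per nucleon: 262.916 / 31 = 8.481 MeV

8.481 MeV/nucleon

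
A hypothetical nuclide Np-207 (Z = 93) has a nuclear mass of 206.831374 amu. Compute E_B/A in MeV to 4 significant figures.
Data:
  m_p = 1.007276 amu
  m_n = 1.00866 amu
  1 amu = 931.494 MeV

Mass of separated nucleons = 93(1.007276) + 114(1.00866) = 93.676668 + 114.98724 = 208.663908 amu
The mass defect is 208.663908 − 206.831374 = 1.832534 amu.
Converting to energy: 1.832534 amu × 931.494 MeV/amu = 1706.99 MeV
Dividing by A = 207 gives 8.246 MeV per nucleon.

8.246 MeV/nucleon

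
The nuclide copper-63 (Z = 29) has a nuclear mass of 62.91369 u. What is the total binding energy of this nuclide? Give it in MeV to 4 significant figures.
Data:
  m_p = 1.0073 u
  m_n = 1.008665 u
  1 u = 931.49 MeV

552.0 MeV

Z = 29, so N = A − Z = 63 − 29 = 34.
Σm = 29·m_p + 34·m_n = 29.2117 + 34.294610 = 63.506310 u
The mass defect is 63.506310 − 62.91369 = 0.592620 u.
Converting to energy: 0.592620 u × 931.49 MeV/u = 552.020 MeV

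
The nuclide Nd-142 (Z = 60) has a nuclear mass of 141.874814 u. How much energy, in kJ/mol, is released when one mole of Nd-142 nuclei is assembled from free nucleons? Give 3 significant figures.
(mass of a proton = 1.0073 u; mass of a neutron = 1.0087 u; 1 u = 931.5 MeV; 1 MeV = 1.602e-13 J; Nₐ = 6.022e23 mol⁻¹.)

With 60 protons and 82 neutrons (A = 142):
Σm = 60·m_p + 82·m_n = 60.4380 + 82.7134 = 143.1514 u
Mass defect Δm = 143.1514 − 141.874814 = 1.276586 u
Converting to energy: 1.276586 u × 931.5 MeV/u = 1189.14 MeV
Per nucleus in joules: 1189.14 MeV × 1.602e-13 J/MeV = 1.9050e-10 J
Per mole: 1.9050e-10 J × 6.022e23 mol⁻¹ = 1.1472e+14 J/mol

1.15e+11 kJ/mol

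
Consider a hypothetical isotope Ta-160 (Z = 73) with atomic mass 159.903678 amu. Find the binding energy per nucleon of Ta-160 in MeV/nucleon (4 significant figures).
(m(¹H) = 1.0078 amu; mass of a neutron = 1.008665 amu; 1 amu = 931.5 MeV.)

Z = 73, so N = A − Z = 160 − 73 = 87.
Mass of separated nucleons = 73(1.0078) + 87(1.008665) = 73.5694 + 87.753855 = 161.323255 amu
Mass defect Δm = 161.323255 − 159.903678 = 1.419577 amu
E_B = 1.419577 × 931.5 = 1322.34 MeV
BE/A = 1322.34 MeV / 160 = 8.265 MeV/nucleon

8.265 MeV/nucleon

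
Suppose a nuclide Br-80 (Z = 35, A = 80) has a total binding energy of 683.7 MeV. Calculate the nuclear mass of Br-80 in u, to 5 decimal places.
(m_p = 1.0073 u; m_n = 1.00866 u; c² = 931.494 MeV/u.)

79.91122 u

Mass defect = 683.7 MeV / (931.494 MeV/u) = 0.7339822 u
Constituent mass = 35(1.0073) + 45(1.00866) = 80.64520 u
Nuclear mass = 80.64520 − 0.7339822 = 79.9112178 u ≈ 79.91122 u (to 5 decimal places)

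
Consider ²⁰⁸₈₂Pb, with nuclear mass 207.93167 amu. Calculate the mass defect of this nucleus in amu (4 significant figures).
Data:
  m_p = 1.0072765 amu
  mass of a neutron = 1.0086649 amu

1.757 amu

With 82 protons and 126 neutrons (A = 208):
Σm = 82·m_p + 126·m_n = 82.5966730 + 127.0917774 = 209.6884504 amu
The mass defect is 209.6884504 − 207.93167 = 1.7567804 amu.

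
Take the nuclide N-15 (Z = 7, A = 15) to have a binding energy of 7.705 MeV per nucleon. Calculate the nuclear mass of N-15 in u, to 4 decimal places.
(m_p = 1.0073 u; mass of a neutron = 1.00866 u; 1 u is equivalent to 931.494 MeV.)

14.9963 u

Total binding energy = 15 × 7.705 = 115.575 MeV
Mass defect = 115.575 MeV / (931.494 MeV/u) = 0.124075 u
Constituent mass = 7(1.0073) + 8(1.00866) = 15.12038 u
Nuclear mass = 15.12038 − 0.124075 = 14.996305 u ≈ 14.9963 u (to 4 decimal places)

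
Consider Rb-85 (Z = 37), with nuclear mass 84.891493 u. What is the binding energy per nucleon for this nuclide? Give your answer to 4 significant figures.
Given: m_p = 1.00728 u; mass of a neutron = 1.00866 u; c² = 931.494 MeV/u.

Z = 37, so N = A − Z = 85 − 37 = 48.
Σm = 37·m_p + 48·m_n = 37.26936 + 48.41568 = 85.68504 u
The mass defect is 85.68504 − 84.891493 = 0.793547 u.
Converting to energy: 0.793547 u × 931.494 MeV/u = 739.184 MeV
BE/A = 739.184 MeV / 85 = 8.696 MeV/nucleon

8.696 MeV/nucleon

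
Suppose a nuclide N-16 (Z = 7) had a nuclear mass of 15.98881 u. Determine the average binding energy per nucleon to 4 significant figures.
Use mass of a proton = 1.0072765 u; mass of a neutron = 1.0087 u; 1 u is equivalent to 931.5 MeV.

8.175 MeV/nucleon

With 7 protons and 9 neutrons (A = 16):
Total constituent mass: 7 × 1.0072765 + 9 × 1.0087 = 16.1292355 u
Mass defect Δm = 16.1292355 − 15.98881 = 0.1404255 u
E_B = 0.1404255 × 931.5 = 130.806 MeV
Dividing by A = 16 gives 8.175 MeV per nucleon.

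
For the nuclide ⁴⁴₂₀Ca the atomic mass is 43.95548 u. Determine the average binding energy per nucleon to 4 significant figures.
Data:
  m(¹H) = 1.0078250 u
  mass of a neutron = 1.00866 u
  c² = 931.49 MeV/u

Σm = 20·m(¹H) + 24·m_n = 20.1565000 + 24.20784 = 44.3643400 u
Δm = 44.3643400 − 43.95548 = 0.4088600 u
Binding energy = Δm·c² = 0.4088600 × 931.49 MeV/u = 380.849 MeV
Per nucleon: 380.849 / 44 = 8.656 MeV

8.656 MeV/nucleon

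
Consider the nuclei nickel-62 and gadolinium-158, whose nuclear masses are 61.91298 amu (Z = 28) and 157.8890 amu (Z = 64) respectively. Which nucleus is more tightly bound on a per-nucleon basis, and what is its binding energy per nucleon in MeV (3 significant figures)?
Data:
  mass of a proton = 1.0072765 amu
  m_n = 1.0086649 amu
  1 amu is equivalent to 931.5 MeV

nickel-62: Σm = 28(1.0072765) + 34(1.0086649) = 62.4983486 amu; Δm = 0.5853686 amu; E_B = 545.27 MeV; E_B/A = 8.7947 MeV
gadolinium-158: Σm = 64(1.0072765) + 94(1.0086649) = 159.2801966 amu; Δm = 1.3911966 amu; E_B = 1295.9 MeV; E_B/A = 8.202 MeV
nickel-62 has the higher binding energy per nucleon, so it is the more tightly bound nucleus.

nickel-62; 8.79 MeV/nucleon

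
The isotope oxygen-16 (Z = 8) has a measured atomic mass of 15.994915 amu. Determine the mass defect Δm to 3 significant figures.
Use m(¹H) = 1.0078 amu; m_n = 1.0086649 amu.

0.137 amu

With 8 protons and 8 neutrons (A = 16):
Mass of separated nucleons = 8(1.0078) + 8(1.0086649) = 8.0624 + 8.0693192 = 16.1317192 amu
The mass defect is 16.1317192 − 15.994915 = 0.1368042 amu.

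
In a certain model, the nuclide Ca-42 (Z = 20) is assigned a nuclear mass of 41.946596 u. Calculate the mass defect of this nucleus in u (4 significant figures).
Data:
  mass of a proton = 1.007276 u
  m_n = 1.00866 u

0.3894 u

Total constituent mass: 20 × 1.007276 + 22 × 1.00866 = 42.336040 u
The mass defect is 42.336040 − 41.946596 = 0.389444 u.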